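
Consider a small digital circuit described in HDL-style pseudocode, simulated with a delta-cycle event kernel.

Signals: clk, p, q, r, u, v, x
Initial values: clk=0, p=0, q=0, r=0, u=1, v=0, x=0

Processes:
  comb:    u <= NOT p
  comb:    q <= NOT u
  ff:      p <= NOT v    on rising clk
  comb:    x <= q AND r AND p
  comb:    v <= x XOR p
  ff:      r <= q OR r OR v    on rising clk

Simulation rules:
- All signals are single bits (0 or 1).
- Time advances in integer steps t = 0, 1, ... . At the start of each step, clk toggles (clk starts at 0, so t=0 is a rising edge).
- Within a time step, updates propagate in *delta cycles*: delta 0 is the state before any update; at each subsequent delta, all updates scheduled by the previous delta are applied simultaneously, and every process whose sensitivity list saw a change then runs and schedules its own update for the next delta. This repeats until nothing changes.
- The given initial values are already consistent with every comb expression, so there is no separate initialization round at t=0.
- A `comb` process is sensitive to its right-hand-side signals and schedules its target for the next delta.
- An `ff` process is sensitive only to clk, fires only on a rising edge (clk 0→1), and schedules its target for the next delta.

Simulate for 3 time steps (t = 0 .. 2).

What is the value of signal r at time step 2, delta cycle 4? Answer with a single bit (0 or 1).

1

t=0 Δ0: v=0 r=0 q=0 p=0 u=1 clk=0 x=0
  Δ1: clk:0→1
  Δ2: p:0→1
  Δ3: v:0→1, u:1→0
  Δ4: q:0→1
  (4Δ to stable)
t=1 Δ0: v=1 r=0 q=1 p=1 u=0 clk=1 x=0
  Δ1: clk:1→0
  (1Δ to stable)
t=2 Δ0: v=1 r=0 q=1 p=1 u=0 clk=0 x=0
  Δ1: clk:0→1
  Δ2: r:0→1, p:1→0
  Δ3: v:1→0, u:0→1
  Δ4: q:1→0
  (4Δ to stable)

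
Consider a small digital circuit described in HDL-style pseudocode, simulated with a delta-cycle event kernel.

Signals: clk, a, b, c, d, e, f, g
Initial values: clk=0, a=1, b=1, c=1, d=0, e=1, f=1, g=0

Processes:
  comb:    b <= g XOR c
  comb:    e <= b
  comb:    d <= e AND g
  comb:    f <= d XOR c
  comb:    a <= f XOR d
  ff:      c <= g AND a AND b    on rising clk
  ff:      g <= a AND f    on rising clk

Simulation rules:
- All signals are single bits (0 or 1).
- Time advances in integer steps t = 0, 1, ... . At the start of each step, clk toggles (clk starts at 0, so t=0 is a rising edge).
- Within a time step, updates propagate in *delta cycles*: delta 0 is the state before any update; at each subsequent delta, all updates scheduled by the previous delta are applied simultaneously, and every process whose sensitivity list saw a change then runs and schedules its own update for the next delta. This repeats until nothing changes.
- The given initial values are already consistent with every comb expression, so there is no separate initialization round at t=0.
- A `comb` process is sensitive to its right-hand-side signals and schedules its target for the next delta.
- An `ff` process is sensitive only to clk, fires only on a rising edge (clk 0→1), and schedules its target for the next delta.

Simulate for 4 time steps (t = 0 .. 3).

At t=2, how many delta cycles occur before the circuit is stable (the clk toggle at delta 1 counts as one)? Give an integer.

t0.Δ0 b=1 e=1 a=1 f=1 clk=0 d=0 g=0 c=1
t0.Δ1 b=1 e=1 a=1 f=1 clk=1 d=0 g=0 c=1
t0.Δ2 b=1 e=1 a=1 f=1 clk=1 d=0 g=1 c=0
t0.Δ3 b=1 e=1 a=1 f=0 clk=1 d=1 g=1 c=0
t0.Δ4 b=1 e=1 a=1 f=1 clk=1 d=1 g=1 c=0
t0.Δ5 b=1 e=1 a=0 f=1 clk=1 d=1 g=1 c=0
t1.Δ0 b=1 e=1 a=0 f=1 clk=1 d=1 g=1 c=0
t1.Δ1 b=1 e=1 a=0 f=1 clk=0 d=1 g=1 c=0
t2.Δ0 b=1 e=1 a=0 f=1 clk=0 d=1 g=1 c=0
t2.Δ1 b=1 e=1 a=0 f=1 clk=1 d=1 g=1 c=0
t2.Δ2 b=1 e=1 a=0 f=1 clk=1 d=1 g=0 c=0
t2.Δ3 b=0 e=1 a=0 f=1 clk=1 d=0 g=0 c=0
t2.Δ4 b=0 e=0 a=1 f=0 clk=1 d=0 g=0 c=0
t2.Δ5 b=0 e=0 a=0 f=0 clk=1 d=0 g=0 c=0
t3.Δ0 b=0 e=0 a=0 f=0 clk=1 d=0 g=0 c=0
t3.Δ1 b=0 e=0 a=0 f=0 clk=0 d=0 g=0 c=0

5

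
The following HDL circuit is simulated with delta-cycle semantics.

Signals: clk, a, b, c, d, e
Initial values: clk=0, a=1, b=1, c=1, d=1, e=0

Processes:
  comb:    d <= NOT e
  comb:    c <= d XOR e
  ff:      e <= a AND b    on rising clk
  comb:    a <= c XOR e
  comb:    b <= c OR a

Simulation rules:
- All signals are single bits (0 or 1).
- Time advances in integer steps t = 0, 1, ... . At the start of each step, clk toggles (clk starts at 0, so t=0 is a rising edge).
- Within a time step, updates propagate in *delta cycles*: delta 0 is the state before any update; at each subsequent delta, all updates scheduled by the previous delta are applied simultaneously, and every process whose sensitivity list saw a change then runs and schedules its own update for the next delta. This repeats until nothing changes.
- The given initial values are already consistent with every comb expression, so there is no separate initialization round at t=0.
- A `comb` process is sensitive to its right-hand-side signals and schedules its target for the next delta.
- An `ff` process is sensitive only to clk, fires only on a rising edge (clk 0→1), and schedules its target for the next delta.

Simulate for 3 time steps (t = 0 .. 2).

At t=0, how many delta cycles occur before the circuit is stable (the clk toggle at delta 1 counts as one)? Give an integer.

[bits: a,d,clk,c,b,e]
t=0: Δ0=110110 Δ1=111110 Δ2=111111 Δ3=001011 Δ4=101101 Δ5=001111 | 5Δ
t=1: Δ0=001111 Δ1=000111 | 1Δ
t=2: Δ0=000111 Δ1=001111 Δ2=001110 Δ3=111010 Δ4=011110 Δ5=111110 | 5Δ

5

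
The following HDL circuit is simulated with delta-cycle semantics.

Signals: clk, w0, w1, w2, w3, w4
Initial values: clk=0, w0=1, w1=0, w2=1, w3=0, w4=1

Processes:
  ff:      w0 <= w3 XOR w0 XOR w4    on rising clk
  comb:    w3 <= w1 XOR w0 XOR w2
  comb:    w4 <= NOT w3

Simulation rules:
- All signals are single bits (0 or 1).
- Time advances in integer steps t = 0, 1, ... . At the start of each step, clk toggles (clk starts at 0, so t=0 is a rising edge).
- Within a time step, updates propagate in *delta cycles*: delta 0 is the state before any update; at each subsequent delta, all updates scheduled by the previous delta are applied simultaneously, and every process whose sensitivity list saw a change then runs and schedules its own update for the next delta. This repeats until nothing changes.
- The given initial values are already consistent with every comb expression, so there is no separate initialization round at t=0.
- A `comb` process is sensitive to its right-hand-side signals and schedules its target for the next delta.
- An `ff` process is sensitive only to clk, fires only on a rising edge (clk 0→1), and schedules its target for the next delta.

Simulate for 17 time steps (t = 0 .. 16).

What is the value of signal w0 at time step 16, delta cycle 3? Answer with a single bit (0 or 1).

0

t0.Δ0 w2=1 w3=0 clk=0 w0=1 w1=0 w4=1
t0.Δ1 w2=1 w3=0 clk=1 w0=1 w1=0 w4=1
t0.Δ2 w2=1 w3=0 clk=1 w0=0 w1=0 w4=1
t0.Δ3 w2=1 w3=1 clk=1 w0=0 w1=0 w4=1
t0.Δ4 w2=1 w3=1 clk=1 w0=0 w1=0 w4=0
t1.Δ0 w2=1 w3=1 clk=1 w0=0 w1=0 w4=0
t1.Δ1 w2=1 w3=1 clk=0 w0=0 w1=0 w4=0
t2.Δ0 w2=1 w3=1 clk=0 w0=0 w1=0 w4=0
t2.Δ1 w2=1 w3=1 clk=1 w0=0 w1=0 w4=0
t2.Δ2 w2=1 w3=1 clk=1 w0=1 w1=0 w4=0
t2.Δ3 w2=1 w3=0 clk=1 w0=1 w1=0 w4=0
t2.Δ4 w2=1 w3=0 clk=1 w0=1 w1=0 w4=1
t3.Δ0 w2=1 w3=0 clk=1 w0=1 w1=0 w4=1
t3.Δ1 w2=1 w3=0 clk=0 w0=1 w1=0 w4=1
t4.Δ0 w2=1 w3=0 clk=0 w0=1 w1=0 w4=1
t4.Δ1 w2=1 w3=0 clk=1 w0=1 w1=0 w4=1
t4.Δ2 w2=1 w3=0 clk=1 w0=0 w1=0 w4=1
t4.Δ3 w2=1 w3=1 clk=1 w0=0 w1=0 w4=1
t4.Δ4 w2=1 w3=1 clk=1 w0=0 w1=0 w4=0
t5.Δ0 w2=1 w3=1 clk=1 w0=0 w1=0 w4=0
t5.Δ1 w2=1 w3=1 clk=0 w0=0 w1=0 w4=0
t6.Δ0 w2=1 w3=1 clk=0 w0=0 w1=0 w4=0
t6.Δ1 w2=1 w3=1 clk=1 w0=0 w1=0 w4=0
t6.Δ2 w2=1 w3=1 clk=1 w0=1 w1=0 w4=0
t6.Δ3 w2=1 w3=0 clk=1 w0=1 w1=0 w4=0
t6.Δ4 w2=1 w3=0 clk=1 w0=1 w1=0 w4=1
t7.Δ0 w2=1 w3=0 clk=1 w0=1 w1=0 w4=1
t7.Δ1 w2=1 w3=0 clk=0 w0=1 w1=0 w4=1
t8.Δ0 w2=1 w3=0 clk=0 w0=1 w1=0 w4=1
t8.Δ1 w2=1 w3=0 clk=1 w0=1 w1=0 w4=1
t8.Δ2 w2=1 w3=0 clk=1 w0=0 w1=0 w4=1
t8.Δ3 w2=1 w3=1 clk=1 w0=0 w1=0 w4=1
t8.Δ4 w2=1 w3=1 clk=1 w0=0 w1=0 w4=0
t9.Δ0 w2=1 w3=1 clk=1 w0=0 w1=0 w4=0
t9.Δ1 w2=1 w3=1 clk=0 w0=0 w1=0 w4=0
t10.Δ0 w2=1 w3=1 clk=0 w0=0 w1=0 w4=0
t10.Δ1 w2=1 w3=1 clk=1 w0=0 w1=0 w4=0
t10.Δ2 w2=1 w3=1 clk=1 w0=1 w1=0 w4=0
t10.Δ3 w2=1 w3=0 clk=1 w0=1 w1=0 w4=0
t10.Δ4 w2=1 w3=0 clk=1 w0=1 w1=0 w4=1
t11.Δ0 w2=1 w3=0 clk=1 w0=1 w1=0 w4=1
t11.Δ1 w2=1 w3=0 clk=0 w0=1 w1=0 w4=1
t12.Δ0 w2=1 w3=0 clk=0 w0=1 w1=0 w4=1
t12.Δ1 w2=1 w3=0 clk=1 w0=1 w1=0 w4=1
t12.Δ2 w2=1 w3=0 clk=1 w0=0 w1=0 w4=1
t12.Δ3 w2=1 w3=1 clk=1 w0=0 w1=0 w4=1
t12.Δ4 w2=1 w3=1 clk=1 w0=0 w1=0 w4=0
t13.Δ0 w2=1 w3=1 clk=1 w0=0 w1=0 w4=0
t13.Δ1 w2=1 w3=1 clk=0 w0=0 w1=0 w4=0
t14.Δ0 w2=1 w3=1 clk=0 w0=0 w1=0 w4=0
t14.Δ1 w2=1 w3=1 clk=1 w0=0 w1=0 w4=0
t14.Δ2 w2=1 w3=1 clk=1 w0=1 w1=0 w4=0
t14.Δ3 w2=1 w3=0 clk=1 w0=1 w1=0 w4=0
t14.Δ4 w2=1 w3=0 clk=1 w0=1 w1=0 w4=1
t15.Δ0 w2=1 w3=0 clk=1 w0=1 w1=0 w4=1
t15.Δ1 w2=1 w3=0 clk=0 w0=1 w1=0 w4=1
t16.Δ0 w2=1 w3=0 clk=0 w0=1 w1=0 w4=1
t16.Δ1 w2=1 w3=0 clk=1 w0=1 w1=0 w4=1
t16.Δ2 w2=1 w3=0 clk=1 w0=0 w1=0 w4=1
t16.Δ3 w2=1 w3=1 clk=1 w0=0 w1=0 w4=1
t16.Δ4 w2=1 w3=1 clk=1 w0=0 w1=0 w4=0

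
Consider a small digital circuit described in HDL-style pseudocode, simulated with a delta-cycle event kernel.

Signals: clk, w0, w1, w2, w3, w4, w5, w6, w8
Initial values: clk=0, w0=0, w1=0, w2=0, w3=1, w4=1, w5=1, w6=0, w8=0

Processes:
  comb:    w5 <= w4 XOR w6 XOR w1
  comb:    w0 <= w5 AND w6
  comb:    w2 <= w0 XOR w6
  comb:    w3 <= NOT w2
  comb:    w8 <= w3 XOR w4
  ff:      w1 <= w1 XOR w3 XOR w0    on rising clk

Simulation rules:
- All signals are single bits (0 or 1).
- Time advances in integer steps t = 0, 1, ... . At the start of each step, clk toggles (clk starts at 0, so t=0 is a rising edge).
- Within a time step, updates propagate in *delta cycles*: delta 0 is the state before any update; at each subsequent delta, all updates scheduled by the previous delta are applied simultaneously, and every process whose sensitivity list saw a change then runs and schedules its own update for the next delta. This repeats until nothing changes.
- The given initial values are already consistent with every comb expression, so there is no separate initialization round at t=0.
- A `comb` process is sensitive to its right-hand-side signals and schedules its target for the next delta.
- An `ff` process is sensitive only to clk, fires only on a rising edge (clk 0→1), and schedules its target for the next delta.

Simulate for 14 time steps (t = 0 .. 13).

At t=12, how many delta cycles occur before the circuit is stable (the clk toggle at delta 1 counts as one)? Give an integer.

3

[bits: w6,w4,w3,w2,w1,w8,w5,w0,clk]
t=0: Δ0=011000100 Δ1=011000101 Δ2=011010101 Δ3=011010001 | 3Δ
t=1: Δ0=011010001 Δ1=011010000 | 1Δ
t=2: Δ0=011010000 Δ1=011010001 Δ2=011000001 Δ3=011000101 | 3Δ
t=3: Δ0=011000101 Δ1=011000100 | 1Δ
t=4: Δ0=011000100 Δ1=011000101 Δ2=011010101 Δ3=011010001 | 3Δ
t=5: Δ0=011010001 Δ1=011010000 | 1Δ
t=6: Δ0=011010000 Δ1=011010001 Δ2=011000001 Δ3=011000101 | 3Δ
t=7: Δ0=011000101 Δ1=011000100 | 1Δ
t=8: Δ0=011000100 Δ1=011000101 Δ2=011010101 Δ3=011010001 | 3Δ
t=9: Δ0=011010001 Δ1=011010000 | 1Δ
t=10: Δ0=011010000 Δ1=011010001 Δ2=011000001 Δ3=011000101 | 3Δ
t=11: Δ0=011000101 Δ1=011000100 | 1Δ
t=12: Δ0=011000100 Δ1=011000101 Δ2=011010101 Δ3=011010001 | 3Δ
t=13: Δ0=011010001 Δ1=011010000 | 1Δ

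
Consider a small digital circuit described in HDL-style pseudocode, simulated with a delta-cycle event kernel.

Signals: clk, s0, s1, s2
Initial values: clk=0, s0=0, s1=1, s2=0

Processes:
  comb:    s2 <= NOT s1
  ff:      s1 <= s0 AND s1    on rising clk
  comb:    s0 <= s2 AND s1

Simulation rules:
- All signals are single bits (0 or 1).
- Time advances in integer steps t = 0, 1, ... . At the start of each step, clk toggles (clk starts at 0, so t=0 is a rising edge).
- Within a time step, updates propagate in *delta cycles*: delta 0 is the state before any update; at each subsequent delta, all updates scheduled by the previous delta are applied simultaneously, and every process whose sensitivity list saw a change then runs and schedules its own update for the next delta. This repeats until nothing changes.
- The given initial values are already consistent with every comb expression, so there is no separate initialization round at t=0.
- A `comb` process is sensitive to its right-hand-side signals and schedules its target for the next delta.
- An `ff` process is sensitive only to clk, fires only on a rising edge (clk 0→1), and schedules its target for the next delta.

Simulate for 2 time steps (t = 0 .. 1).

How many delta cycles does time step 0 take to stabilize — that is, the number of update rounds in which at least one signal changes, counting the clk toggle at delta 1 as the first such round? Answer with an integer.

t=0 Δ0: s0=0 clk=0 s2=0 s1=1
  Δ1: clk:0→1
  Δ2: s1:1→0
  Δ3: s2:0→1
  (3Δ to stable)
t=1 Δ0: s0=0 clk=1 s2=1 s1=0
  Δ1: clk:1→0
  (1Δ to stable)

3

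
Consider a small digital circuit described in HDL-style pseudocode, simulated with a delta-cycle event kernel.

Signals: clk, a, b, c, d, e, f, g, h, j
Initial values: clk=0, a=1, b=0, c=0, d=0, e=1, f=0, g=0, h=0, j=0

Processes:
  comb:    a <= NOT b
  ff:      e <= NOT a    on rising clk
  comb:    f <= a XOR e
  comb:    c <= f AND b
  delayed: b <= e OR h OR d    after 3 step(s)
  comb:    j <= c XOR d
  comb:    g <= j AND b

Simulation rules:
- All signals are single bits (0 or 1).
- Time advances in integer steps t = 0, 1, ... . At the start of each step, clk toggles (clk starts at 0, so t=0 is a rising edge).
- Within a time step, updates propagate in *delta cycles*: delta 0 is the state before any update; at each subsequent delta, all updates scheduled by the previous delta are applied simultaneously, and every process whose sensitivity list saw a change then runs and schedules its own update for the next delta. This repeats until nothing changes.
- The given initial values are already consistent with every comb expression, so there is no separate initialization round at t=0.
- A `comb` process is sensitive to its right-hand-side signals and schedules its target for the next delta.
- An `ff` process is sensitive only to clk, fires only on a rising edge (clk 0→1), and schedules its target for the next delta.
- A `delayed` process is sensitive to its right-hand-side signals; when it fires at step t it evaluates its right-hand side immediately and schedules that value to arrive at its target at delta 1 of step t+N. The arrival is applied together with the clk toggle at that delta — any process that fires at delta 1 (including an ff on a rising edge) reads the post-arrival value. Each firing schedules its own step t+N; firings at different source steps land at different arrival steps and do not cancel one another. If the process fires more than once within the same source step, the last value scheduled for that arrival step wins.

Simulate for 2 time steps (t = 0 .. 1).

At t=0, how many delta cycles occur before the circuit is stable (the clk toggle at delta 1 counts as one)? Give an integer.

t0.Δ0 a=1 e=1 d=0 g=0 h=0 f=0 clk=0 b=0 c=0 j=0
t0.Δ1 a=1 e=1 d=0 g=0 h=0 f=0 clk=1 b=0 c=0 j=0
t0.Δ2 a=1 e=0 d=0 g=0 h=0 f=0 clk=1 b=0 c=0 j=0
t0.Δ3 a=1 e=0 d=0 g=0 h=0 f=1 clk=1 b=0 c=0 j=0
t1.Δ0 a=1 e=0 d=0 g=0 h=0 f=1 clk=1 b=0 c=0 j=0
t1.Δ1 a=1 e=0 d=0 g=0 h=0 f=1 clk=0 b=0 c=0 j=0

3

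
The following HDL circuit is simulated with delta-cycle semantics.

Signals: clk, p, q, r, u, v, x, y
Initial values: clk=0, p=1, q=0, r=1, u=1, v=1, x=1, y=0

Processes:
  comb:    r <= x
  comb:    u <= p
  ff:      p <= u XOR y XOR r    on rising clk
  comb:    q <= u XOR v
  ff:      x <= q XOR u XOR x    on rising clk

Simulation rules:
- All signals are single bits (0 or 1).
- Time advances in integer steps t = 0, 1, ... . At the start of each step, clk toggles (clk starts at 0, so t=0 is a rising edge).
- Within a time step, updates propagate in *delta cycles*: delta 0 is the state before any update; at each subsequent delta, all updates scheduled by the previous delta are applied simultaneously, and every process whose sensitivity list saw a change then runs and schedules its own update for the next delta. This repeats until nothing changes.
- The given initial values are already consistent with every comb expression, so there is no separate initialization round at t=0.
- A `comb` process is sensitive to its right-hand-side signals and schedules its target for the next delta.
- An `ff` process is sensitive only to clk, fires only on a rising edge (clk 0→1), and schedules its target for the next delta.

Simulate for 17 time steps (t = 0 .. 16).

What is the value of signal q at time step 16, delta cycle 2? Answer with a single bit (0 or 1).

0

[bits: r,clk,u,q,y,p,x,v]
t=0: Δ0=10100111 Δ1=11100111 Δ2=11100001 Δ3=01000001 Δ4=01010001 | 4Δ
t=1: Δ0=01010001 Δ1=00010001 | 1Δ
t=2: Δ0=00010001 Δ1=01010001 Δ2=01010011 Δ3=11010011 | 3Δ
t=3: Δ0=11010011 Δ1=10010011 | 1Δ
t=4: Δ0=10010011 Δ1=11010011 Δ2=11010101 Δ3=01110101 Δ4=01100101 | 4Δ
t=5: Δ0=01100101 Δ1=00100101 | 1Δ
t=6: Δ0=00100101 Δ1=01100101 Δ2=01100111 Δ3=11100111 | 3Δ
t=7: Δ0=11100111 Δ1=10100111 | 1Δ
t=8: Δ0=10100111 Δ1=11100111 Δ2=11100001 Δ3=01000001 Δ4=01010001 | 4Δ
t=9: Δ0=01010001 Δ1=00010001 | 1Δ
t=10: Δ0=00010001 Δ1=01010001 Δ2=01010011 Δ3=11010011 | 3Δ
t=11: Δ0=11010011 Δ1=10010011 | 1Δ
t=12: Δ0=10010011 Δ1=11010011 Δ2=11010101 Δ3=01110101 Δ4=01100101 | 4Δ
t=13: Δ0=01100101 Δ1=00100101 | 1Δ
t=14: Δ0=00100101 Δ1=01100101 Δ2=01100111 Δ3=11100111 | 3Δ
t=15: Δ0=11100111 Δ1=10100111 | 1Δ
t=16: Δ0=10100111 Δ1=11100111 Δ2=11100001 Δ3=01000001 Δ4=01010001 | 4Δ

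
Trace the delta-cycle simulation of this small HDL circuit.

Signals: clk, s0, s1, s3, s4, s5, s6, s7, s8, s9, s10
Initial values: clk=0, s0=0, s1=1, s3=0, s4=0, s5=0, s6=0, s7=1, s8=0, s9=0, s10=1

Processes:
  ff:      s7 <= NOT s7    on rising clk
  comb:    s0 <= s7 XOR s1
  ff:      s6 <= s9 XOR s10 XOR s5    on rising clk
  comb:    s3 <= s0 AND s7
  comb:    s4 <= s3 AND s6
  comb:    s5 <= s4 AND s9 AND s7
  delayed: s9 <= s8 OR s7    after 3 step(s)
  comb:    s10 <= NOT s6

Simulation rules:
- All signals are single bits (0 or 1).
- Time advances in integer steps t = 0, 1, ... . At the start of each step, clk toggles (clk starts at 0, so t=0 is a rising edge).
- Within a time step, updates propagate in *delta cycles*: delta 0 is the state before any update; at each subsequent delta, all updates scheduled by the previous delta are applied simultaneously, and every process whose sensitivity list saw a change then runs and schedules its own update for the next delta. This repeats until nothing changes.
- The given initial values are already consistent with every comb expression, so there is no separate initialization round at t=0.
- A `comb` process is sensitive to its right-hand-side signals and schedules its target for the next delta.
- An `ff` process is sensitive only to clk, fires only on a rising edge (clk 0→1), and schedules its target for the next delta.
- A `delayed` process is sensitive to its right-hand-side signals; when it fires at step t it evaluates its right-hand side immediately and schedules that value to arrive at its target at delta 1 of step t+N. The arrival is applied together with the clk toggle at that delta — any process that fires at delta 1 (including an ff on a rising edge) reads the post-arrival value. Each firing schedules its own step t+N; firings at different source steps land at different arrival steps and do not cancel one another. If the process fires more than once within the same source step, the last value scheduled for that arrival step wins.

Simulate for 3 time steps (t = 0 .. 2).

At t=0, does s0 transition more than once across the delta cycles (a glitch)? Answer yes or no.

no

[bits: s4,s1,s5,s8,clk,s7,s10,s9,s3,s6,s0]
t=0: Δ0=01000110000 Δ1=01001110000 Δ2=01001010010 Δ3=01001000011 | 3Δ
t=1: Δ0=01001000011 Δ1=01000000011 | 1Δ
t=2: Δ0=01000000011 Δ1=01001000011 Δ2=01001100001 Δ3=01001110100 Δ4=01001110000 | 4Δ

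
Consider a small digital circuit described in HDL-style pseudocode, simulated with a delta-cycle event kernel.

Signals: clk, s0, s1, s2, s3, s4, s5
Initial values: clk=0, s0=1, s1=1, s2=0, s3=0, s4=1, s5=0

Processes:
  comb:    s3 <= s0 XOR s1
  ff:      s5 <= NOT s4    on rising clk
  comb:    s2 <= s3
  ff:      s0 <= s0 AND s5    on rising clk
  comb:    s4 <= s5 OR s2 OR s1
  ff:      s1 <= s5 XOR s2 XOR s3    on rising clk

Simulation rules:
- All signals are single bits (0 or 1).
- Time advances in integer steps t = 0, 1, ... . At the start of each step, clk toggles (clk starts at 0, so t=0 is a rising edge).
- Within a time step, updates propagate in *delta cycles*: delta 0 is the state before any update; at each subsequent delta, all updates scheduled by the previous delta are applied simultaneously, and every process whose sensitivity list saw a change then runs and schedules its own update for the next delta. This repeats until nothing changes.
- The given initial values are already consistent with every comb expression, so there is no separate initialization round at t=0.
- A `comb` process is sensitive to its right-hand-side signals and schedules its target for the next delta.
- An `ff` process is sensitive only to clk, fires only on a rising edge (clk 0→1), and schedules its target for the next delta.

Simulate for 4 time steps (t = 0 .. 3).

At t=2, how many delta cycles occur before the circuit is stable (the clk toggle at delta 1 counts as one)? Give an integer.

t=0 Δ0: s2=0 s4=1 s1=1 s5=0 s0=1 clk=0 s3=0
  Δ1: clk:0→1
  Δ2: s1:1→0, s0:1→0
  Δ3: s4:1→0
  (3Δ to stable)
t=1 Δ0: s2=0 s4=0 s1=0 s5=0 s0=0 clk=1 s3=0
  Δ1: clk:1→0
  (1Δ to stable)
t=2 Δ0: s2=0 s4=0 s1=0 s5=0 s0=0 clk=0 s3=0
  Δ1: clk:0→1
  Δ2: s5:0→1
  Δ3: s4:0→1
  (3Δ to stable)
t=3 Δ0: s2=0 s4=1 s1=0 s5=1 s0=0 clk=1 s3=0
  Δ1: clk:1→0
  (1Δ to stable)

3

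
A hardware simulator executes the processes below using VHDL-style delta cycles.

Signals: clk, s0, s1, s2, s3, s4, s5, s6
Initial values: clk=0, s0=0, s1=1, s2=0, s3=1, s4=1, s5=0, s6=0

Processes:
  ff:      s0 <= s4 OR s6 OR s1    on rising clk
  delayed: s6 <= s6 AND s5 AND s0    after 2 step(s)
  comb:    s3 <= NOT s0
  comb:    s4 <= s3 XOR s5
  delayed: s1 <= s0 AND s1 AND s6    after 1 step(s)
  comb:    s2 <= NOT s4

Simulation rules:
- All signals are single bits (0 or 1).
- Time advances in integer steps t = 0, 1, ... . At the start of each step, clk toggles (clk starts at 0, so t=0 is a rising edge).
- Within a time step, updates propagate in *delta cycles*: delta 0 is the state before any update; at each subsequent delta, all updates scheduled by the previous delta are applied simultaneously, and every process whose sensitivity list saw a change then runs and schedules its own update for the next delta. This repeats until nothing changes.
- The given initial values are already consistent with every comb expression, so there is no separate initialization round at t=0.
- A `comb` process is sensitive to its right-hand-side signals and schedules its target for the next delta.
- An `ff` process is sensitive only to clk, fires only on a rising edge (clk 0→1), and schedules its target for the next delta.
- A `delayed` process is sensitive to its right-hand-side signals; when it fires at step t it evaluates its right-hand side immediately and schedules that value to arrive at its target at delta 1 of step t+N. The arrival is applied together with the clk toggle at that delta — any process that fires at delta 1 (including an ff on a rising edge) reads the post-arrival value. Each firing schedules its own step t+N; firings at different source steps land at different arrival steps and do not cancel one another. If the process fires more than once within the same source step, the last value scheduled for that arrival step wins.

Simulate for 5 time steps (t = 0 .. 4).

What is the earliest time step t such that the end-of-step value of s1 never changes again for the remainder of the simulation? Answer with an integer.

[bits: s4,clk,s0,s3,s2,s6,s1,s5]
t=0: Δ0=10010010 Δ1=11010010 Δ2=11110010 Δ3=11100010 Δ4=01100010 Δ5=01101010 | 5Δ
t=1: Δ0=01101010 Δ1=00101000 | 1Δ
t=2: Δ0=00101000 Δ1=01101000 Δ2=01001000 Δ3=01011000 Δ4=11011000 Δ5=11010000 | 5Δ
t=3: Δ0=11010000 Δ1=10010000 | 1Δ
t=4: Δ0=10010000 Δ1=11010000 Δ2=11110000 Δ3=11100000 Δ4=01100000 Δ5=01101000 | 5Δ

1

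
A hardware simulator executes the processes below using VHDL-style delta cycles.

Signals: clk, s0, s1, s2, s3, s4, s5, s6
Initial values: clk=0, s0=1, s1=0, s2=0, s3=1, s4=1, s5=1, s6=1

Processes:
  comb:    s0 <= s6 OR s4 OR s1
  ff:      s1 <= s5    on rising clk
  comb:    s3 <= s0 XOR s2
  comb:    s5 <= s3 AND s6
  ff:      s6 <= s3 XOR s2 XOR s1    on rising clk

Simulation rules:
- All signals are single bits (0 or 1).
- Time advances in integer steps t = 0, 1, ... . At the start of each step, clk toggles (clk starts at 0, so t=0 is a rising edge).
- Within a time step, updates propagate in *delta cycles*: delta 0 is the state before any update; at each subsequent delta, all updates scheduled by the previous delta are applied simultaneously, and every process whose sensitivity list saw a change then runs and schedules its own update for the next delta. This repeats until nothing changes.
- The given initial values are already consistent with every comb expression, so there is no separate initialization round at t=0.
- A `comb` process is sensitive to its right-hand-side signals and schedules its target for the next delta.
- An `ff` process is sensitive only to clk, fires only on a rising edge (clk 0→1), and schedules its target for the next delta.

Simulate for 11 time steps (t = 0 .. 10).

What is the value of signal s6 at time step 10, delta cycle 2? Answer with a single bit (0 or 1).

[bits: s2,s0,s6,s4,s1,clk,s5,s3]
t=0: Δ0=01110011 Δ1=01110111 Δ2=01111111 | 2Δ
t=1: Δ0=01111111 Δ1=01111011 | 1Δ
t=2: Δ0=01111011 Δ1=01111111 Δ2=01011111 Δ3=01011101 | 3Δ
t=3: Δ0=01011101 Δ1=01011001 | 1Δ
t=4: Δ0=01011001 Δ1=01011101 Δ2=01010101 | 2Δ
t=5: Δ0=01010101 Δ1=01010001 | 1Δ
t=6: Δ0=01010001 Δ1=01010101 Δ2=01110101 Δ3=01110111 | 3Δ
t=7: Δ0=01110111 Δ1=01110011 | 1Δ
t=8: Δ0=01110011 Δ1=01110111 Δ2=01111111 | 2Δ
t=9: Δ0=01111111 Δ1=01111011 | 1Δ
t=10: Δ0=01111011 Δ1=01111111 Δ2=01011111 Δ3=01011101 | 3Δ

0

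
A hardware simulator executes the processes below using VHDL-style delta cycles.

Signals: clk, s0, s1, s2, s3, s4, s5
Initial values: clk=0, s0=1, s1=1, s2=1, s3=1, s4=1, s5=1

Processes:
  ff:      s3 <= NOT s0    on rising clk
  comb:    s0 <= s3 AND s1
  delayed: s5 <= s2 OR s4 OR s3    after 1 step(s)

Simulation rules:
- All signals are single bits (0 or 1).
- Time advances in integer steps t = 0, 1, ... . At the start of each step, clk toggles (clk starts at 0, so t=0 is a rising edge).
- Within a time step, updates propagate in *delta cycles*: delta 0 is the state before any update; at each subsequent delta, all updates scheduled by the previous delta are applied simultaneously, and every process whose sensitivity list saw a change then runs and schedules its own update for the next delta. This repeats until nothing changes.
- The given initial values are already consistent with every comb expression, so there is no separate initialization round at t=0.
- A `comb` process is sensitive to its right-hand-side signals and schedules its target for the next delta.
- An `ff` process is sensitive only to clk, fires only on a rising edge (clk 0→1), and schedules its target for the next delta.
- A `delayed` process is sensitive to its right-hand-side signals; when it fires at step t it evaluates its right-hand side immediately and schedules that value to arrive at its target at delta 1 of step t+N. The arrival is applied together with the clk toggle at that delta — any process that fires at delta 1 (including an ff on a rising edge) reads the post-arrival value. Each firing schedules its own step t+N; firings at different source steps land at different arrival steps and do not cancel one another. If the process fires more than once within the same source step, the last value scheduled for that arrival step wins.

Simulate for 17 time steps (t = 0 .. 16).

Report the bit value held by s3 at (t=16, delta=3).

t=0 Δ0: s4=1 s1=1 clk=0 s2=1 s5=1 s3=1 s0=1
  Δ1: clk:0→1
  Δ2: s3:1→0
  Δ3: s0:1→0
  (3Δ to stable)
t=1 Δ0: s4=1 s1=1 clk=1 s2=1 s5=1 s3=0 s0=0
  Δ1: clk:1→0
  (1Δ to stable)
t=2 Δ0: s4=1 s1=1 clk=0 s2=1 s5=1 s3=0 s0=0
  Δ1: clk:0→1
  Δ2: s3:0→1
  Δ3: s0:0→1
  (3Δ to stable)
t=3 Δ0: s4=1 s1=1 clk=1 s2=1 s5=1 s3=1 s0=1
  Δ1: clk:1→0
  (1Δ to stable)
t=4 Δ0: s4=1 s1=1 clk=0 s2=1 s5=1 s3=1 s0=1
  Δ1: clk:0→1
  Δ2: s3:1→0
  Δ3: s0:1→0
  (3Δ to stable)
t=5 Δ0: s4=1 s1=1 clk=1 s2=1 s5=1 s3=0 s0=0
  Δ1: clk:1→0
  (1Δ to stable)
t=6 Δ0: s4=1 s1=1 clk=0 s2=1 s5=1 s3=0 s0=0
  Δ1: clk:0→1
  Δ2: s3:0→1
  Δ3: s0:0→1
  (3Δ to stable)
t=7 Δ0: s4=1 s1=1 clk=1 s2=1 s5=1 s3=1 s0=1
  Δ1: clk:1→0
  (1Δ to stable)
t=8 Δ0: s4=1 s1=1 clk=0 s2=1 s5=1 s3=1 s0=1
  Δ1: clk:0→1
  Δ2: s3:1→0
  Δ3: s0:1→0
  (3Δ to stable)
t=9 Δ0: s4=1 s1=1 clk=1 s2=1 s5=1 s3=0 s0=0
  Δ1: clk:1→0
  (1Δ to stable)
t=10 Δ0: s4=1 s1=1 clk=0 s2=1 s5=1 s3=0 s0=0
  Δ1: clk:0→1
  Δ2: s3:0→1
  Δ3: s0:0→1
  (3Δ to stable)
t=11 Δ0: s4=1 s1=1 clk=1 s2=1 s5=1 s3=1 s0=1
  Δ1: clk:1→0
  (1Δ to stable)
t=12 Δ0: s4=1 s1=1 clk=0 s2=1 s5=1 s3=1 s0=1
  Δ1: clk:0→1
  Δ2: s3:1→0
  Δ3: s0:1→0
  (3Δ to stable)
t=13 Δ0: s4=1 s1=1 clk=1 s2=1 s5=1 s3=0 s0=0
  Δ1: clk:1→0
  (1Δ to stable)
t=14 Δ0: s4=1 s1=1 clk=0 s2=1 s5=1 s3=0 s0=0
  Δ1: clk:0→1
  Δ2: s3:0→1
  Δ3: s0:0→1
  (3Δ to stable)
t=15 Δ0: s4=1 s1=1 clk=1 s2=1 s5=1 s3=1 s0=1
  Δ1: clk:1→0
  (1Δ to stable)
t=16 Δ0: s4=1 s1=1 clk=0 s2=1 s5=1 s3=1 s0=1
  Δ1: clk:0→1
  Δ2: s3:1→0
  Δ3: s0:1→0
  (3Δ to stable)

0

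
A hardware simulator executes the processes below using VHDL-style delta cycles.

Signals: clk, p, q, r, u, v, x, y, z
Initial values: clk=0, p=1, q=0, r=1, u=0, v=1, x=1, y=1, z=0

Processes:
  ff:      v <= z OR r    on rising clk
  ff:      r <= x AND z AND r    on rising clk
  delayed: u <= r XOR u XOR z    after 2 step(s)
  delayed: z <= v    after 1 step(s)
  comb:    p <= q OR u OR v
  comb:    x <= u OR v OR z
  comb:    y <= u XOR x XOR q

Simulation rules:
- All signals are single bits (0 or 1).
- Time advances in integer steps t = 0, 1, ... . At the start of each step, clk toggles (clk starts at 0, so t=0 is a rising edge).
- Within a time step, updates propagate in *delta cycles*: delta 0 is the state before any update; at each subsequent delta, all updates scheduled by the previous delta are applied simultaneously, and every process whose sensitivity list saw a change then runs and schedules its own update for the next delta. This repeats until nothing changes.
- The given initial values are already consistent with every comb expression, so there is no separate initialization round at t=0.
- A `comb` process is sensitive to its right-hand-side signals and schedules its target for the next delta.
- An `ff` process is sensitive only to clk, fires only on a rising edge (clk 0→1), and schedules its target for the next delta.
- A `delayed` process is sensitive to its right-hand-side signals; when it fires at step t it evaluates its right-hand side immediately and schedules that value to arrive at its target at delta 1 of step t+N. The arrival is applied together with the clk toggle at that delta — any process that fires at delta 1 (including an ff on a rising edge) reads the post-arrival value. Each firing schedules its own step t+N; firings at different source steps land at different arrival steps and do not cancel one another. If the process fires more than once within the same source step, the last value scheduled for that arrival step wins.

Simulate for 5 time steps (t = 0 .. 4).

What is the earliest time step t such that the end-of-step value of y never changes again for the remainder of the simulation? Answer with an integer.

t0.Δ0 u=0 q=0 p=1 v=1 r=1 y=1 x=1 clk=0 z=0
t0.Δ1 u=0 q=0 p=1 v=1 r=1 y=1 x=1 clk=1 z=0
t0.Δ2 u=0 q=0 p=1 v=1 r=0 y=1 x=1 clk=1 z=0
t1.Δ0 u=0 q=0 p=1 v=1 r=0 y=1 x=1 clk=1 z=0
t1.Δ1 u=0 q=0 p=1 v=1 r=0 y=1 x=1 clk=0 z=0
t2.Δ0 u=0 q=0 p=1 v=1 r=0 y=1 x=1 clk=0 z=0
t2.Δ1 u=0 q=0 p=1 v=1 r=0 y=1 x=1 clk=1 z=0
t2.Δ2 u=0 q=0 p=1 v=0 r=0 y=1 x=1 clk=1 z=0
t2.Δ3 u=0 q=0 p=0 v=0 r=0 y=1 x=0 clk=1 z=0
t2.Δ4 u=0 q=0 p=0 v=0 r=0 y=0 x=0 clk=1 z=0
t3.Δ0 u=0 q=0 p=0 v=0 r=0 y=0 x=0 clk=1 z=0
t3.Δ1 u=0 q=0 p=0 v=0 r=0 y=0 x=0 clk=0 z=0
t4.Δ0 u=0 q=0 p=0 v=0 r=0 y=0 x=0 clk=0 z=0
t4.Δ1 u=0 q=0 p=0 v=0 r=0 y=0 x=0 clk=1 z=0

2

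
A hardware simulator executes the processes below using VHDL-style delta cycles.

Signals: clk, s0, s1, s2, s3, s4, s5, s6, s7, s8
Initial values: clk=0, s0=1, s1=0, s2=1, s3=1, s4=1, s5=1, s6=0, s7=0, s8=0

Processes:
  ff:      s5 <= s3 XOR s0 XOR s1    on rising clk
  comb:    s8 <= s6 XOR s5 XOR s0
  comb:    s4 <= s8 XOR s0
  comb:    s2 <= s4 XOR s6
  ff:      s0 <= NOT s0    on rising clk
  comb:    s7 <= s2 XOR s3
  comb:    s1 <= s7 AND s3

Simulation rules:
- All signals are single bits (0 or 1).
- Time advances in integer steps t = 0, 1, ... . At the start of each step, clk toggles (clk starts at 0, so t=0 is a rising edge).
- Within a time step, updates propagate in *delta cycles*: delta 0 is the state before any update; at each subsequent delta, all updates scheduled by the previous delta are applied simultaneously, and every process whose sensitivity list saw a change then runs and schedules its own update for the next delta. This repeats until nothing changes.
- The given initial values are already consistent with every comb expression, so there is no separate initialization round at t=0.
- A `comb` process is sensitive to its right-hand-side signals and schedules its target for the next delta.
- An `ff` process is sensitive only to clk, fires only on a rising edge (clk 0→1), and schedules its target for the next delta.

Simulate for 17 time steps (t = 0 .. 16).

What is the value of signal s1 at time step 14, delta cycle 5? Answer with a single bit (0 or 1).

t0.Δ0 clk=0 s6=0 s1=0 s0=1 s8=0 s4=1 s3=1 s7=0 s2=1 s5=1
t0.Δ1 clk=1 s6=0 s1=0 s0=1 s8=0 s4=1 s3=1 s7=0 s2=1 s5=1
t0.Δ2 clk=1 s6=0 s1=0 s0=0 s8=0 s4=1 s3=1 s7=0 s2=1 s5=0
t0.Δ3 clk=1 s6=0 s1=0 s0=0 s8=0 s4=0 s3=1 s7=0 s2=1 s5=0
t0.Δ4 clk=1 s6=0 s1=0 s0=0 s8=0 s4=0 s3=1 s7=0 s2=0 s5=0
t0.Δ5 clk=1 s6=0 s1=0 s0=0 s8=0 s4=0 s3=1 s7=1 s2=0 s5=0
t0.Δ6 clk=1 s6=0 s1=1 s0=0 s8=0 s4=0 s3=1 s7=1 s2=0 s5=0
t1.Δ0 clk=1 s6=0 s1=1 s0=0 s8=0 s4=0 s3=1 s7=1 s2=0 s5=0
t1.Δ1 clk=0 s6=0 s1=1 s0=0 s8=0 s4=0 s3=1 s7=1 s2=0 s5=0
t2.Δ0 clk=0 s6=0 s1=1 s0=0 s8=0 s4=0 s3=1 s7=1 s2=0 s5=0
t2.Δ1 clk=1 s6=0 s1=1 s0=0 s8=0 s4=0 s3=1 s7=1 s2=0 s5=0
t2.Δ2 clk=1 s6=0 s1=1 s0=1 s8=0 s4=0 s3=1 s7=1 s2=0 s5=0
t2.Δ3 clk=1 s6=0 s1=1 s0=1 s8=1 s4=1 s3=1 s7=1 s2=0 s5=0
t2.Δ4 clk=1 s6=0 s1=1 s0=1 s8=1 s4=0 s3=1 s7=1 s2=1 s5=0
t2.Δ5 clk=1 s6=0 s1=1 s0=1 s8=1 s4=0 s3=1 s7=0 s2=0 s5=0
t2.Δ6 clk=1 s6=0 s1=0 s0=1 s8=1 s4=0 s3=1 s7=1 s2=0 s5=0
t2.Δ7 clk=1 s6=0 s1=1 s0=1 s8=1 s4=0 s3=1 s7=1 s2=0 s5=0
t3.Δ0 clk=1 s6=0 s1=1 s0=1 s8=1 s4=0 s3=1 s7=1 s2=0 s5=0
t3.Δ1 clk=0 s6=0 s1=1 s0=1 s8=1 s4=0 s3=1 s7=1 s2=0 s5=0
t4.Δ0 clk=0 s6=0 s1=1 s0=1 s8=1 s4=0 s3=1 s7=1 s2=0 s5=0
t4.Δ1 clk=1 s6=0 s1=1 s0=1 s8=1 s4=0 s3=1 s7=1 s2=0 s5=0
t4.Δ2 clk=1 s6=0 s1=1 s0=0 s8=1 s4=0 s3=1 s7=1 s2=0 s5=1
t4.Δ3 clk=1 s6=0 s1=1 s0=0 s8=1 s4=1 s3=1 s7=1 s2=0 s5=1
t4.Δ4 clk=1 s6=0 s1=1 s0=0 s8=1 s4=1 s3=1 s7=1 s2=1 s5=1
t4.Δ5 clk=1 s6=0 s1=1 s0=0 s8=1 s4=1 s3=1 s7=0 s2=1 s5=1
t4.Δ6 clk=1 s6=0 s1=0 s0=0 s8=1 s4=1 s3=1 s7=0 s2=1 s5=1
t5.Δ0 clk=1 s6=0 s1=0 s0=0 s8=1 s4=1 s3=1 s7=0 s2=1 s5=1
t5.Δ1 clk=0 s6=0 s1=0 s0=0 s8=1 s4=1 s3=1 s7=0 s2=1 s5=1
t6.Δ0 clk=0 s6=0 s1=0 s0=0 s8=1 s4=1 s3=1 s7=0 s2=1 s5=1
t6.Δ1 clk=1 s6=0 s1=0 s0=0 s8=1 s4=1 s3=1 s7=0 s2=1 s5=1
t6.Δ2 clk=1 s6=0 s1=0 s0=1 s8=1 s4=1 s3=1 s7=0 s2=1 s5=1
t6.Δ3 clk=1 s6=0 s1=0 s0=1 s8=0 s4=0 s3=1 s7=0 s2=1 s5=1
t6.Δ4 clk=1 s6=0 s1=0 s0=1 s8=0 s4=1 s3=1 s7=0 s2=0 s5=1
t6.Δ5 clk=1 s6=0 s1=0 s0=1 s8=0 s4=1 s3=1 s7=1 s2=1 s5=1
t6.Δ6 clk=1 s6=0 s1=1 s0=1 s8=0 s4=1 s3=1 s7=0 s2=1 s5=1
t6.Δ7 clk=1 s6=0 s1=0 s0=1 s8=0 s4=1 s3=1 s7=0 s2=1 s5=1
t7.Δ0 clk=1 s6=0 s1=0 s0=1 s8=0 s4=1 s3=1 s7=0 s2=1 s5=1
t7.Δ1 clk=0 s6=0 s1=0 s0=1 s8=0 s4=1 s3=1 s7=0 s2=1 s5=1
t8.Δ0 clk=0 s6=0 s1=0 s0=1 s8=0 s4=1 s3=1 s7=0 s2=1 s5=1
t8.Δ1 clk=1 s6=0 s1=0 s0=1 s8=0 s4=1 s3=1 s7=0 s2=1 s5=1
t8.Δ2 clk=1 s6=0 s1=0 s0=0 s8=0 s4=1 s3=1 s7=0 s2=1 s5=0
t8.Δ3 clk=1 s6=0 s1=0 s0=0 s8=0 s4=0 s3=1 s7=0 s2=1 s5=0
t8.Δ4 clk=1 s6=0 s1=0 s0=0 s8=0 s4=0 s3=1 s7=0 s2=0 s5=0
t8.Δ5 clk=1 s6=0 s1=0 s0=0 s8=0 s4=0 s3=1 s7=1 s2=0 s5=0
t8.Δ6 clk=1 s6=0 s1=1 s0=0 s8=0 s4=0 s3=1 s7=1 s2=0 s5=0
t9.Δ0 clk=1 s6=0 s1=1 s0=0 s8=0 s4=0 s3=1 s7=1 s2=0 s5=0
t9.Δ1 clk=0 s6=0 s1=1 s0=0 s8=0 s4=0 s3=1 s7=1 s2=0 s5=0
t10.Δ0 clk=0 s6=0 s1=1 s0=0 s8=0 s4=0 s3=1 s7=1 s2=0 s5=0
t10.Δ1 clk=1 s6=0 s1=1 s0=0 s8=0 s4=0 s3=1 s7=1 s2=0 s5=0
t10.Δ2 clk=1 s6=0 s1=1 s0=1 s8=0 s4=0 s3=1 s7=1 s2=0 s5=0
t10.Δ3 clk=1 s6=0 s1=1 s0=1 s8=1 s4=1 s3=1 s7=1 s2=0 s5=0
t10.Δ4 clk=1 s6=0 s1=1 s0=1 s8=1 s4=0 s3=1 s7=1 s2=1 s5=0
t10.Δ5 clk=1 s6=0 s1=1 s0=1 s8=1 s4=0 s3=1 s7=0 s2=0 s5=0
t10.Δ6 clk=1 s6=0 s1=0 s0=1 s8=1 s4=0 s3=1 s7=1 s2=0 s5=0
t10.Δ7 clk=1 s6=0 s1=1 s0=1 s8=1 s4=0 s3=1 s7=1 s2=0 s5=0
t11.Δ0 clk=1 s6=0 s1=1 s0=1 s8=1 s4=0 s3=1 s7=1 s2=0 s5=0
t11.Δ1 clk=0 s6=0 s1=1 s0=1 s8=1 s4=0 s3=1 s7=1 s2=0 s5=0
t12.Δ0 clk=0 s6=0 s1=1 s0=1 s8=1 s4=0 s3=1 s7=1 s2=0 s5=0
t12.Δ1 clk=1 s6=0 s1=1 s0=1 s8=1 s4=0 s3=1 s7=1 s2=0 s5=0
t12.Δ2 clk=1 s6=0 s1=1 s0=0 s8=1 s4=0 s3=1 s7=1 s2=0 s5=1
t12.Δ3 clk=1 s6=0 s1=1 s0=0 s8=1 s4=1 s3=1 s7=1 s2=0 s5=1
t12.Δ4 clk=1 s6=0 s1=1 s0=0 s8=1 s4=1 s3=1 s7=1 s2=1 s5=1
t12.Δ5 clk=1 s6=0 s1=1 s0=0 s8=1 s4=1 s3=1 s7=0 s2=1 s5=1
t12.Δ6 clk=1 s6=0 s1=0 s0=0 s8=1 s4=1 s3=1 s7=0 s2=1 s5=1
t13.Δ0 clk=1 s6=0 s1=0 s0=0 s8=1 s4=1 s3=1 s7=0 s2=1 s5=1
t13.Δ1 clk=0 s6=0 s1=0 s0=0 s8=1 s4=1 s3=1 s7=0 s2=1 s5=1
t14.Δ0 clk=0 s6=0 s1=0 s0=0 s8=1 s4=1 s3=1 s7=0 s2=1 s5=1
t14.Δ1 clk=1 s6=0 s1=0 s0=0 s8=1 s4=1 s3=1 s7=0 s2=1 s5=1
t14.Δ2 clk=1 s6=0 s1=0 s0=1 s8=1 s4=1 s3=1 s7=0 s2=1 s5=1
t14.Δ3 clk=1 s6=0 s1=0 s0=1 s8=0 s4=0 s3=1 s7=0 s2=1 s5=1
t14.Δ4 clk=1 s6=0 s1=0 s0=1 s8=0 s4=1 s3=1 s7=0 s2=0 s5=1
t14.Δ5 clk=1 s6=0 s1=0 s0=1 s8=0 s4=1 s3=1 s7=1 s2=1 s5=1
t14.Δ6 clk=1 s6=0 s1=1 s0=1 s8=0 s4=1 s3=1 s7=0 s2=1 s5=1
t14.Δ7 clk=1 s6=0 s1=0 s0=1 s8=0 s4=1 s3=1 s7=0 s2=1 s5=1
t15.Δ0 clk=1 s6=0 s1=0 s0=1 s8=0 s4=1 s3=1 s7=0 s2=1 s5=1
t15.Δ1 clk=0 s6=0 s1=0 s0=1 s8=0 s4=1 s3=1 s7=0 s2=1 s5=1
t16.Δ0 clk=0 s6=0 s1=0 s0=1 s8=0 s4=1 s3=1 s7=0 s2=1 s5=1
t16.Δ1 clk=1 s6=0 s1=0 s0=1 s8=0 s4=1 s3=1 s7=0 s2=1 s5=1
t16.Δ2 clk=1 s6=0 s1=0 s0=0 s8=0 s4=1 s3=1 s7=0 s2=1 s5=0
t16.Δ3 clk=1 s6=0 s1=0 s0=0 s8=0 s4=0 s3=1 s7=0 s2=1 s5=0
t16.Δ4 clk=1 s6=0 s1=0 s0=0 s8=0 s4=0 s3=1 s7=0 s2=0 s5=0
t16.Δ5 clk=1 s6=0 s1=0 s0=0 s8=0 s4=0 s3=1 s7=1 s2=0 s5=0
t16.Δ6 clk=1 s6=0 s1=1 s0=0 s8=0 s4=0 s3=1 s7=1 s2=0 s5=0

0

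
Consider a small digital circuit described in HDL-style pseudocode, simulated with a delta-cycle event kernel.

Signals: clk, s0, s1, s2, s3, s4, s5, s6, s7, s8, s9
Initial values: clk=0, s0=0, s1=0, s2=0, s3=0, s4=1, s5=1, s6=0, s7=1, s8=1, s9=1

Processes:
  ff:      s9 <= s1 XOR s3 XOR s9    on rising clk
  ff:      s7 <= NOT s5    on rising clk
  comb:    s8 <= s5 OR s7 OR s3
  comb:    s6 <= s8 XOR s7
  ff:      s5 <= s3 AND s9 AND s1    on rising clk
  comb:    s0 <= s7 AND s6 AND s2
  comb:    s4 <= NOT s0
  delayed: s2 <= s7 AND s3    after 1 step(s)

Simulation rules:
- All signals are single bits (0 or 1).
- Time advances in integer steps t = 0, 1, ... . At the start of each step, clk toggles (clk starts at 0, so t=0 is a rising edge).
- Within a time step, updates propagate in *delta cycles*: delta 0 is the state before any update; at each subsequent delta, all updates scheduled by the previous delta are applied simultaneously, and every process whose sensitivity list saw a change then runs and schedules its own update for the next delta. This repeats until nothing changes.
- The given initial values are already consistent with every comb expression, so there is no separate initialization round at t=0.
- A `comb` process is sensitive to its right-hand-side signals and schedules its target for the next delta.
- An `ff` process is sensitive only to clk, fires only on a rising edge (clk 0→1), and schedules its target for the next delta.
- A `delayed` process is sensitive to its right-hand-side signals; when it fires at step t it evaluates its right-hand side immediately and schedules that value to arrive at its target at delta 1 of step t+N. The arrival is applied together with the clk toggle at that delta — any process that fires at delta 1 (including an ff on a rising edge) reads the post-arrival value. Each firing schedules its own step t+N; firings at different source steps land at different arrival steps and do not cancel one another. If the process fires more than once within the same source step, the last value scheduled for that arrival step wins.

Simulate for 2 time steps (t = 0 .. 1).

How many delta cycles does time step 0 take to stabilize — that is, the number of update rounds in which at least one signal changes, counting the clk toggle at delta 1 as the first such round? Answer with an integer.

4

[bits: s4,s9,s1,s0,s5,s2,clk,s7,s3,s6,s8]
t=0: Δ0=11001001001 Δ1=11001011001 Δ2=11000010001 Δ3=11000010010 Δ4=11000010000 | 4Δ
t=1: Δ0=11000010000 Δ1=11000000000 | 1Δ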